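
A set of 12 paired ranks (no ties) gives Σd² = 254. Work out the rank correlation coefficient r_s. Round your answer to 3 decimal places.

ρ = 1 − 6Σd² / [n(n²−1)] = 1 − 6×254 / (12×143)
  = 1 − 1524/1716 = 1 − 0.8881 ≈ 0.112

0.112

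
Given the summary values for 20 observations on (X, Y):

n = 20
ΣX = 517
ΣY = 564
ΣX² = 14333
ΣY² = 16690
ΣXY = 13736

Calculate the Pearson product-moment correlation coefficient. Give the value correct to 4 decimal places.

r = (nΣXY − ΣXΣY) / √[(nΣX² − (ΣX)²)(nΣY² − (ΣY)²)]
Numerator: 20×13736 − 517×564 = -16868
Denominator: √[(286660 − 267289)(333800 − 318096)] = √[19371 × 15704] = 17441.3928
r = -16868 / 17441.3928 ≈ -0.9671

-0.9671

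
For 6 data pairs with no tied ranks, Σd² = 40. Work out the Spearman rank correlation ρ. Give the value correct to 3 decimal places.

-0.143

ρ = 1 − 6Σd² / [n(n²−1)] = 1 − 6×40 / (6×35)
  = 1 − 240/210 = 1 − 1.1429 ≈ -0.143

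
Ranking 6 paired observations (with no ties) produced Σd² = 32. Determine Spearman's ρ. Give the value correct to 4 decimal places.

ρ = 1 − 6Σd² / [n(n²−1)] = 1 − 6×32 / (6×35)
  = 1 − 192/210 = 1 − 0.91429 ≈ 0.0857

0.0857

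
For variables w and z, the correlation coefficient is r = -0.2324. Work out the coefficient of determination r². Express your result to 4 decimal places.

r² = (-0.2324)² = 0.0540

0.0540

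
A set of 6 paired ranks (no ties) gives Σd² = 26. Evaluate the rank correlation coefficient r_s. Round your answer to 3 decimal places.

ρ = 1 − 6Σd² / [n(n²−1)] = 1 − 6×26 / (6×35)
  = 1 − 156/210 = 1 − 0.7429 ≈ 0.257

0.257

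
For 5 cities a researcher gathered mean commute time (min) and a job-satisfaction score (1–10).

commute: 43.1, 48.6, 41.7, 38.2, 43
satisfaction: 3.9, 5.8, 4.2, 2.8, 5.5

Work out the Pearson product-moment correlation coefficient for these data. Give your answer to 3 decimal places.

n = 5, Σx = 214.6, Σy = 22.2, Σx² = 9266.7, Σy² = 104.58, Σxy = 968.57
nΣxy − ΣxΣy = 4842.85 − 4764.12 = 78.73
nΣx² − (Σx)² = 46333.5 − 46053.16 = 280.34; nΣy² − (Σy)² = 522.9 − 492.84 = 30.06
r = 78.73 / √(280.34 × 30.06) = 78.73 / 91.7988 ≈ 0.858

0.858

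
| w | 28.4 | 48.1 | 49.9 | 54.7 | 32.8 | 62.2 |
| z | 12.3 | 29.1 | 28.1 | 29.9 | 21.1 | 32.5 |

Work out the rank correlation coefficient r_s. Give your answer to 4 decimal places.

Rank w: 1, 3, 4, 5, 2, 6
Rank z: 1, 4, 3, 5, 2, 6
d = rank(w) − rank(z): 0, -1, 1, 0, 0, 0; Σd² = 2
ρ = 1 − 6Σd² / [n(n²−1)] = 1 − 6×2 / (6×35) = 1 − 12/210 ≈ 0.9429

0.9429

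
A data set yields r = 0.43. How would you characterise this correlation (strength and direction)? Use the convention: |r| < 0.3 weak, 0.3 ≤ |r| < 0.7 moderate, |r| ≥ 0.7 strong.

r = 0.43 > 0 so the relationship is positive.
|r| = 0.43, which falls in the moderate range.

moderate positive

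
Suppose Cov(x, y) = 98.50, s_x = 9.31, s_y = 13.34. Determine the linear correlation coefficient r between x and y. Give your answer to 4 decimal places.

0.7931

r = Cov(x,y) / (s_x · s_y) = 98.50 / (9.31 × 13.34)
  = 98.50 / 124.1954 ≈ 0.7931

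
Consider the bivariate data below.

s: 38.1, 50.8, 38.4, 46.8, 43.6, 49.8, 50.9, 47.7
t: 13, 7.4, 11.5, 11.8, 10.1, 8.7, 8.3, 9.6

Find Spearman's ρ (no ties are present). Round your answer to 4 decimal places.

-0.9048

Rank s: 1, 7, 2, 4, 3, 6, 8, 5
Rank t: 8, 1, 6, 7, 5, 3, 2, 4
d = rank(s) − rank(t): -7, 6, -4, -3, -2, 3, 6, 1; Σd² = 160
ρ = 1 − 6Σd² / [n(n²−1)] = 1 − 6×160 / (8×63) = 1 − 960/504 ≈ -0.9048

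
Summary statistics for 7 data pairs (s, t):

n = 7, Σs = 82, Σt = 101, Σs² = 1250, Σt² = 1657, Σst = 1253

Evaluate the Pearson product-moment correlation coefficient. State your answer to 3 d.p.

0.291

r = (nΣst − ΣsΣt) / √[(nΣs² − (Σs)²)(nΣt² − (Σt)²)]
Numerator: 7×1253 − 82×101 = 489
Denominator: √[(8750 − 6724)(11599 − 10201)] = √[2026 × 1398] = 1682.9581
r = 489 / 1682.9581 ≈ 0.291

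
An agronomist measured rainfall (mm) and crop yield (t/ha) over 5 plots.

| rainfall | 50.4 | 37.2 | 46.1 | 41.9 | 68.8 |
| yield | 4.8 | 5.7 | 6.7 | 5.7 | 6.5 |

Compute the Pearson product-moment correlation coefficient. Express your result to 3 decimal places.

0.320

n = 5, Σx = 244.4, Σy = 29.4, Σx² = 12538.26, Σy² = 175.16, Σxy = 1448.86
nΣxy − ΣxΣy = 7244.3 − 7185.36 = 58.94
nΣx² − (Σx)² = 62691.3 − 59731.36 = 2959.94; nΣy² − (Σy)² = 875.8 − 864.36 = 11.44
r = 58.94 / √(2959.94 × 11.44) = 58.94 / 184.0155 ≈ 0.320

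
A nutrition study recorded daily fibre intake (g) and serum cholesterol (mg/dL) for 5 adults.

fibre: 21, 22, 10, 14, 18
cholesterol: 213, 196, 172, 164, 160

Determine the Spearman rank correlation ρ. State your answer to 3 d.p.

Rank fibre: 4, 5, 1, 2, 3
Rank cholesterol: 5, 4, 3, 2, 1
d = rank(fibre) − rank(cholesterol): -1, 1, -2, 0, 2; Σd² = 10
ρ = 1 − 6Σd² / [n(n²−1)] = 1 − 6×10 / (5×24) = 1 − 60/120 ≈ 0.500

0.500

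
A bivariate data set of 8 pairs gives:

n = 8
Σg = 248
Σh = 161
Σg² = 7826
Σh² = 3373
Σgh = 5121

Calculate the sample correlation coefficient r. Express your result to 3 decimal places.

0.960

r = (nΣgh − ΣgΣh) / √[(nΣg² − (Σg)²)(nΣh² − (Σh)²)]
Numerator: 8×5121 − 248×161 = 1040
Denominator: √[(62608 − 61504)(26984 − 25921)] = √[1104 × 1063] = 1083.3061
r = 1040 / 1083.3061 ≈ 0.960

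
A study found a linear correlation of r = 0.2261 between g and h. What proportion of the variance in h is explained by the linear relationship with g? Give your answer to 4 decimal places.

0.0511

r² = (0.2261)² = 0.0511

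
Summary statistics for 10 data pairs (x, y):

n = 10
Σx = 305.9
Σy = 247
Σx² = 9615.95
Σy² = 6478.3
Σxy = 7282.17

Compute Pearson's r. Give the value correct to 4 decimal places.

-0.8759

r = (nΣxy − ΣxΣy) / √[(nΣx² − (Σx)²)(nΣy² − (Σy)²)]
Numerator: 10×7282.17 − 305.9×247 = -2735.6
Denominator: √[(96159.5 − 93574.81)(64783 − 61009)] = √[2584.69 × 3774] = 3123.2387
r = -2735.6 / 3123.2387 ≈ -0.8759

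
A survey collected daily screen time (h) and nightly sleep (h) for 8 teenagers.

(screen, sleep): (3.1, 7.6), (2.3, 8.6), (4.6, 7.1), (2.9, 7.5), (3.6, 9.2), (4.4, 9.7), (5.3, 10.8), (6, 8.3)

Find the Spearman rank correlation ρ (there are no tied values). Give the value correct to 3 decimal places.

0.214

Rank screen: 3, 1, 6, 2, 4, 5, 7, 8
Rank sleep: 3, 5, 1, 2, 6, 7, 8, 4
d = rank(screen) − rank(sleep): 0, -4, 5, 0, -2, -2, -1, 4; Σd² = 66
ρ = 1 − 6Σd² / [n(n²−1)] = 1 − 6×66 / (8×63) = 1 − 396/504 ≈ 0.214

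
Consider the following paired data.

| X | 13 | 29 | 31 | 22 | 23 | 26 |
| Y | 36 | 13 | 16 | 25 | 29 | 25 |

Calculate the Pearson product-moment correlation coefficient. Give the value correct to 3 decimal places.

-0.920

n = 6, ΣX = 144, ΣY = 144, ΣX² = 3660, ΣY² = 3812, ΣXY = 3208
nΣXY − ΣXΣY = 19248 − 20736 = -1488
nΣX² − (ΣX)² = 21960 − 20736 = 1224; nΣY² − (ΣY)² = 22872 − 20736 = 2136
r = -1488 / √(1224 × 2136) = -1488 / 1616.9304 ≈ -0.920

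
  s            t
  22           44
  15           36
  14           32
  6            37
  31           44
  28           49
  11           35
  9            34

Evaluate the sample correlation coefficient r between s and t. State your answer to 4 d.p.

0.8332

n = 8, Σs = 136, Σt = 311, Σs² = 2888, Σt² = 12343, Σst = 5605
nΣst − ΣsΣt = 44840 − 42296 = 2544
nΣs² − (Σs)² = 23104 − 18496 = 4608; nΣt² − (Σt)² = 98744 − 96721 = 2023
r = 2544 / √(4608 × 2023) = 2544 / 3053.1924 ≈ 0.8332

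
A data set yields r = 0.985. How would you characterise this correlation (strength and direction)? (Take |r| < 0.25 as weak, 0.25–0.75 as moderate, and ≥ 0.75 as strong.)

r = 0.985 > 0 so the relationship is positive.
|r| = 0.985, which falls in the strong range.

strong positive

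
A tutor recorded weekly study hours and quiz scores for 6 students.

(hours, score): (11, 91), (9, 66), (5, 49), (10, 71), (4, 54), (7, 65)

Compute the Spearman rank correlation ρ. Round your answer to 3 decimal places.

Rank hours: 6, 4, 2, 5, 1, 3
Rank score: 6, 4, 1, 5, 2, 3
d = rank(hours) − rank(score): 0, 0, 1, 0, -1, 0; Σd² = 2
ρ = 1 − 6Σd² / [n(n²−1)] = 1 − 6×2 / (6×35) = 1 − 12/210 ≈ 0.943

0.943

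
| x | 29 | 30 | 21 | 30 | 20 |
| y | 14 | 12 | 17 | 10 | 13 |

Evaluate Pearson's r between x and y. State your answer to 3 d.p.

-0.631

n = 5, Σx = 130, Σy = 66, Σx² = 3482, Σy² = 898, Σxy = 1683
nΣxy − ΣxΣy = 8415 − 8580 = -165
nΣx² − (Σx)² = 17410 − 16900 = 510; nΣy² − (Σy)² = 4490 − 4356 = 134
r = -165 / √(510 × 134) = -165 / 261.4192 ≈ -0.631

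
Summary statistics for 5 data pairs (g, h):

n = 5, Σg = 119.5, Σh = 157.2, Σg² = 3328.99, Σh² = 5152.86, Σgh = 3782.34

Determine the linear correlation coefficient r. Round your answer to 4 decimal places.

r = (nΣgh − ΣgΣh) / √[(nΣg² − (Σg)²)(nΣh² − (Σh)²)]
Numerator: 5×3782.34 − 119.5×157.2 = 126.3
Denominator: √[(16644.95 − 14280.25)(25764.3 − 24711.84)] = √[2364.7 × 1052.46] = 1577.5779
r = 126.3 / 1577.5779 ≈ 0.0801

0.0801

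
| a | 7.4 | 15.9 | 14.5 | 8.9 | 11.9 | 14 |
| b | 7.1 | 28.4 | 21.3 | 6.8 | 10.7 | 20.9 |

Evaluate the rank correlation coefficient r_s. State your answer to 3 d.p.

0.943

Rank a: 1, 6, 5, 2, 3, 4
Rank b: 2, 6, 5, 1, 3, 4
d = rank(a) − rank(b): -1, 0, 0, 1, 0, 0; Σd² = 2
ρ = 1 − 6Σd² / [n(n²−1)] = 1 − 6×2 / (6×35) = 1 − 12/210 ≈ 0.943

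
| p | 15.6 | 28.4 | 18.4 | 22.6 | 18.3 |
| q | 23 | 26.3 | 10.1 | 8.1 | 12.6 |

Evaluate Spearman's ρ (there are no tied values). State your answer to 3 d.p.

0.000

Rank p: 1, 5, 3, 4, 2
Rank q: 4, 5, 2, 1, 3
d = rank(p) − rank(q): -3, 0, 1, 3, -1; Σd² = 20
ρ = 1 − 6Σd² / [n(n²−1)] = 1 − 6×20 / (5×24) = 1 − 120/120 ≈ 0.000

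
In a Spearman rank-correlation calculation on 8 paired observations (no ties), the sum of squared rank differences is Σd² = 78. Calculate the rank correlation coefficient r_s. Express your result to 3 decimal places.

0.071

ρ = 1 − 6Σd² / [n(n²−1)] = 1 − 6×78 / (8×63)
  = 1 − 468/504 = 1 − 0.9286 ≈ 0.071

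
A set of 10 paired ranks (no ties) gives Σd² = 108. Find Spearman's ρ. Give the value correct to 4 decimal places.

0.3455

ρ = 1 − 6Σd² / [n(n²−1)] = 1 − 6×108 / (10×99)
  = 1 − 648/990 = 1 − 0.65455 ≈ 0.3455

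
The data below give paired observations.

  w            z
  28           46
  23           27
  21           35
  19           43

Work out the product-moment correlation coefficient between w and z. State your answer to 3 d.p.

0.260

n = 4, Σw = 91, Σz = 151, Σw² = 2115, Σz² = 5919, Σwz = 3461
nΣwz − ΣwΣz = 13844 − 13741 = 103
nΣw² − (Σw)² = 8460 − 8281 = 179; nΣz² − (Σz)² = 23676 − 22801 = 875
r = 103 / √(179 × 875) = 103 / 395.7588 ≈ 0.260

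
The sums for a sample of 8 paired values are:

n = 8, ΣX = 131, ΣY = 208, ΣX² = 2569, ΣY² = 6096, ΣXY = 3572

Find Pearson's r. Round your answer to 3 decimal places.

r = (nΣXY − ΣXΣY) / √[(nΣX² − (ΣX)²)(nΣY² − (ΣY)²)]
Numerator: 8×3572 − 131×208 = 1328
Denominator: √[(20552 − 17161)(48768 − 43264)] = √[3391 × 5504] = 4320.1926
r = 1328 / 4320.1926 ≈ 0.307

0.307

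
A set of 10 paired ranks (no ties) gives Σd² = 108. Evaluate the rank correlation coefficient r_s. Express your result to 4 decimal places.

ρ = 1 − 6Σd² / [n(n²−1)] = 1 − 6×108 / (10×99)
  = 1 − 648/990 = 1 − 0.65455 ≈ 0.3455

0.3455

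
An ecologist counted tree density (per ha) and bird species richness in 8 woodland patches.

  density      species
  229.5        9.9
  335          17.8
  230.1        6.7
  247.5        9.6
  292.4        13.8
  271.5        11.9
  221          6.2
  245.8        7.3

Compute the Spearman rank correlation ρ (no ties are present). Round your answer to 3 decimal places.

Rank density: 2, 8, 3, 5, 7, 6, 1, 4
Rank species: 5, 8, 2, 4, 7, 6, 1, 3
d = rank(density) − rank(species): -3, 0, 1, 1, 0, 0, 0, 1; Σd² = 12
ρ = 1 − 6Σd² / [n(n²−1)] = 1 − 6×12 / (8×63) = 1 − 72/504 ≈ 0.857

0.857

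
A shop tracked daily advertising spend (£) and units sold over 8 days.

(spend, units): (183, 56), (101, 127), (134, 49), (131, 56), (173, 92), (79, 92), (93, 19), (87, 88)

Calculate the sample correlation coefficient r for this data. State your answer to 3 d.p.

n = 8, Σx = 981, Σy = 579, Σx² = 131195, Σy² = 49835, Σxy = 69584
nΣxy − ΣxΣy = 556672 − 567999 = -11327
nΣx² − (Σx)² = 1049560 − 962361 = 87199; nΣy² − (Σy)² = 398680 − 335241 = 63439
r = -11327 / √(87199 × 63439) = -11327 / 74376.1881 ≈ -0.152

-0.152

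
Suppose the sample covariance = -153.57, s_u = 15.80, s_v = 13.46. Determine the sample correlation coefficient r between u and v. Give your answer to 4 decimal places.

-0.7221

r = Cov(u,v) / (s_u · s_v) = -153.57 / (15.80 × 13.46)
  = -153.57 / 212.6680 ≈ -0.7221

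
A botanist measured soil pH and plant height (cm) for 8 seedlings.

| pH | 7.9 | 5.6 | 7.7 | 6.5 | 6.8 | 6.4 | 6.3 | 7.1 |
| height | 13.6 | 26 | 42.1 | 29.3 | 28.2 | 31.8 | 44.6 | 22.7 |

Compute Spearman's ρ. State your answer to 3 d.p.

Rank pH: 8, 1, 7, 4, 5, 3, 2, 6
Rank height: 1, 3, 7, 5, 4, 6, 8, 2
d = rank(pH) − rank(height): 7, -2, 0, -1, 1, -3, -6, 4; Σd² = 116
ρ = 1 − 6Σd² / [n(n²−1)] = 1 − 6×116 / (8×63) = 1 − 696/504 ≈ -0.381

-0.381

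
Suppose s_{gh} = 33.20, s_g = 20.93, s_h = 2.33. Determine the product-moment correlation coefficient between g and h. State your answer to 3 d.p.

r = Cov(g,h) / (s_g · s_h) = 33.20 / (20.93 × 2.33)
  = 33.20 / 48.7669 ≈ 0.681

0.681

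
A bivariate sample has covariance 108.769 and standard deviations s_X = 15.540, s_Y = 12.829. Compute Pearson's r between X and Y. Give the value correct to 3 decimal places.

0.546

r = Cov(X,Y) / (s_X · s_Y) = 108.769 / (15.540 × 12.829)
  = 108.769 / 199.3627 ≈ 0.546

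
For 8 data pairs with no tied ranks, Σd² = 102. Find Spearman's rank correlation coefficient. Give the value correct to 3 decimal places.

-0.214

ρ = 1 − 6Σd² / [n(n²−1)] = 1 − 6×102 / (8×63)
  = 1 − 612/504 = 1 − 1.2143 ≈ -0.214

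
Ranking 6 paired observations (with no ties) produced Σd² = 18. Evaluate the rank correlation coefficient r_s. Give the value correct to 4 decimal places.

0.4857

ρ = 1 − 6Σd² / [n(n²−1)] = 1 − 6×18 / (6×35)
  = 1 − 108/210 = 1 − 0.51429 ≈ 0.4857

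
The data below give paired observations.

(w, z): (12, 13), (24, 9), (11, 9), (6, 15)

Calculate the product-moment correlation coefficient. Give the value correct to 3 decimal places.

-0.706

n = 4, Σw = 53, Σz = 46, Σw² = 877, Σz² = 556, Σwz = 561
nΣwz − ΣwΣz = 2244 − 2438 = -194
nΣw² − (Σw)² = 3508 − 2809 = 699; nΣz² − (Σz)² = 2224 − 2116 = 108
r = -194 / √(699 × 108) = -194 / 274.7581 ≈ -0.706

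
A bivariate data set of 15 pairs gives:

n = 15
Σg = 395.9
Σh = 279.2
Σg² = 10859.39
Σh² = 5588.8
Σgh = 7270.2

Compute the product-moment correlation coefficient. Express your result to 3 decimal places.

-0.246

r = (nΣgh − ΣgΣh) / √[(nΣg² − (Σg)²)(nΣh² − (Σh)²)]
Numerator: 15×7270.2 − 395.9×279.2 = -1482.28
Denominator: √[(162890.85 − 156736.81)(83832 − 77952.64)] = √[6154.04 × 5879.36] = 6015.1323
r = -1482.28 / 6015.1323 ≈ -0.246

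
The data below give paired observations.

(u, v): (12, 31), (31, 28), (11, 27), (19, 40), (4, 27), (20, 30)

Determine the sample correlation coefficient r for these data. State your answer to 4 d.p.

n = 6, Σu = 97, Σv = 183, Σu² = 2003, Σv² = 5703, Σuv = 3005
nΣuv − ΣuΣv = 18030 − 17751 = 279
nΣu² − (Σu)² = 12018 − 9409 = 2609; nΣv² − (Σv)² = 34218 − 33489 = 729
r = 279 / √(2609 × 729) = 279 / 1379.1160 ≈ 0.2023

0.2023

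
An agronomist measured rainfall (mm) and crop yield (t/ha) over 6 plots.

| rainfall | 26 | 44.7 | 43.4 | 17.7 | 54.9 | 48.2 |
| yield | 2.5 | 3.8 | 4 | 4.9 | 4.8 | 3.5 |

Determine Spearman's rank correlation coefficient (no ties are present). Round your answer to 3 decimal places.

-0.086

Rank rainfall: 2, 4, 3, 1, 6, 5
Rank yield: 1, 3, 4, 6, 5, 2
d = rank(rainfall) − rank(yield): 1, 1, -1, -5, 1, 3; Σd² = 38
ρ = 1 − 6Σd² / [n(n²−1)] = 1 − 6×38 / (6×35) = 1 − 228/210 ≈ -0.086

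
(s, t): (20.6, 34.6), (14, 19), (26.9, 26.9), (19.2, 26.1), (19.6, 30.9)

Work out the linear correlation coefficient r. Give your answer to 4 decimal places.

0.4730

n = 5, Σs = 100.3, Σt = 137.5, Σs² = 2096.77, Σt² = 3917.79, Σst = 2809.13
nΣst − ΣsΣt = 14045.65 − 13791.25 = 254.4
nΣs² − (Σs)² = 10483.85 − 10060.09 = 423.76; nΣt² − (Σt)² = 19588.95 − 18906.25 = 682.7
r = 254.4 / √(423.76 × 682.7) = 254.4 / 537.8670 ≈ 0.4730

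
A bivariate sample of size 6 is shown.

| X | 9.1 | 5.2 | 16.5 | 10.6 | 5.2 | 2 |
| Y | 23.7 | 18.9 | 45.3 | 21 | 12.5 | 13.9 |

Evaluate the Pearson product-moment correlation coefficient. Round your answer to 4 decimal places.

0.9177

n = 6, ΣX = 48.6, ΣY = 135.3, ΣX² = 525.5, ΣY² = 3761.45, ΣXY = 1376.8
nΣXY − ΣXΣY = 8260.8 − 6575.58 = 1685.22
nΣX² − (ΣX)² = 3153 − 2361.96 = 791.04; nΣY² − (ΣY)² = 22568.7 − 18306.09 = 4262.61
r = 1685.22 / √(791.04 × 4262.61) = 1685.22 / 1836.2720 ≈ 0.9177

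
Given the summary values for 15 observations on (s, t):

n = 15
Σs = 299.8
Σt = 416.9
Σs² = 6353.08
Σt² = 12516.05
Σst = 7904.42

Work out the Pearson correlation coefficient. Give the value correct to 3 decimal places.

r = (nΣst − ΣsΣt) / √[(nΣs² − (Σs)²)(nΣt² − (Σt)²)]
Numerator: 15×7904.42 − 299.8×416.9 = -6420.32
Denominator: √[(95296.2 − 89880.04)(187740.75 − 173805.61)] = √[5416.16 × 13935.14] = 8687.6319
r = -6420.32 / 8687.6319 ≈ -0.739

-0.739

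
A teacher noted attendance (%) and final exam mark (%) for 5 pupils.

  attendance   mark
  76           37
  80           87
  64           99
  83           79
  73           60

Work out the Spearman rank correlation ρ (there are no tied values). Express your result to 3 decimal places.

Rank attendance: 3, 4, 1, 5, 2
Rank mark: 1, 4, 5, 3, 2
d = rank(attendance) − rank(mark): 2, 0, -4, 2, 0; Σd² = 24
ρ = 1 − 6Σd² / [n(n²−1)] = 1 − 6×24 / (5×24) = 1 − 144/120 ≈ -0.200

-0.200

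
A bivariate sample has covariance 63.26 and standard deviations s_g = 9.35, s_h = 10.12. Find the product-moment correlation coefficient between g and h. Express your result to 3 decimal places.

0.669

r = Cov(g,h) / (s_g · s_h) = 63.26 / (9.35 × 10.12)
  = 63.26 / 94.6220 ≈ 0.669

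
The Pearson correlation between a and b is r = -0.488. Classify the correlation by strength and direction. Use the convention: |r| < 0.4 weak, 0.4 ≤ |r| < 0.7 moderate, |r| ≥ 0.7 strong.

moderate negative

r = -0.488 < 0 so the relationship is negative.
|r| = 0.488, which falls in the moderate range.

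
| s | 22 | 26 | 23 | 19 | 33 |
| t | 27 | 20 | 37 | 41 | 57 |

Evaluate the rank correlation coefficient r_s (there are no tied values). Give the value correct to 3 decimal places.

Rank s: 2, 4, 3, 1, 5
Rank t: 2, 1, 3, 4, 5
d = rank(s) − rank(t): 0, 3, 0, -3, 0; Σd² = 18
ρ = 1 − 6Σd² / [n(n²−1)] = 1 − 6×18 / (5×24) = 1 − 108/120 ≈ 0.100

0.100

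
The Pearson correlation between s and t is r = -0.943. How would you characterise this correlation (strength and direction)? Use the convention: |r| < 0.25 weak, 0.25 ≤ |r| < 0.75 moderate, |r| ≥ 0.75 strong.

strong negative

r = -0.943 < 0 so the relationship is negative.
|r| = 0.943, which falls in the strong range.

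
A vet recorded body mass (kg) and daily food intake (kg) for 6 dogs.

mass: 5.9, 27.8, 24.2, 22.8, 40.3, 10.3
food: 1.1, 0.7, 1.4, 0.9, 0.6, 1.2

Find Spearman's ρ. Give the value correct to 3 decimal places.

-0.600

Rank mass: 1, 5, 4, 3, 6, 2
Rank food: 4, 2, 6, 3, 1, 5
d = rank(mass) − rank(food): -3, 3, -2, 0, 5, -3; Σd² = 56
ρ = 1 − 6Σd² / [n(n²−1)] = 1 − 6×56 / (6×35) = 1 − 336/210 ≈ -0.600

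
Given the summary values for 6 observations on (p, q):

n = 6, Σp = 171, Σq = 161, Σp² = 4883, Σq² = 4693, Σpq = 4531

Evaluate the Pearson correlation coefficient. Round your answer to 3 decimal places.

-0.966

r = (nΣpq − ΣpΣq) / √[(nΣp² − (Σp)²)(nΣq² − (Σq)²)]
Numerator: 6×4531 − 171×161 = -345
Denominator: √[(29298 − 29241)(28158 − 25921)] = √[57 × 2237] = 357.0840
r = -345 / 357.0840 ≈ -0.966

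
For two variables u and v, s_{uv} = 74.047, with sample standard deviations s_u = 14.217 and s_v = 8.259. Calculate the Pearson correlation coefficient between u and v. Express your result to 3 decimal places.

r = Cov(u,v) / (s_u · s_v) = 74.047 / (14.217 × 8.259)
  = 74.047 / 117.4182 ≈ 0.631

0.631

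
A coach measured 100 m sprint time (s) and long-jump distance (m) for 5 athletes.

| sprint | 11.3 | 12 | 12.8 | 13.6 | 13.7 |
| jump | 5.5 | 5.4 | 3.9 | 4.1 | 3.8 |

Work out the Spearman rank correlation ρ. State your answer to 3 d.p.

Rank sprint: 1, 2, 3, 4, 5
Rank jump: 5, 4, 2, 3, 1
d = rank(sprint) − rank(jump): -4, -2, 1, 1, 4; Σd² = 38
ρ = 1 − 6Σd² / [n(n²−1)] = 1 − 6×38 / (5×24) = 1 − 228/120 ≈ -0.900

-0.900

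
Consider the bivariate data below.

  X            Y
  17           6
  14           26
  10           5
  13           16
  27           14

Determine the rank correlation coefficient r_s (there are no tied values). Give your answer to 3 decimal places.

Rank X: 4, 3, 1, 2, 5
Rank Y: 2, 5, 1, 4, 3
d = rank(X) − rank(Y): 2, -2, 0, -2, 2; Σd² = 16
ρ = 1 − 6Σd² / [n(n²−1)] = 1 − 6×16 / (5×24) = 1 − 96/120 ≈ 0.200

0.200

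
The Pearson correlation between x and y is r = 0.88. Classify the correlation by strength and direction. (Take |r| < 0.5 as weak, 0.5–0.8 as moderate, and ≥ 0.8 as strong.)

r = 0.88 > 0 so the relationship is positive.
|r| = 0.88, which falls in the strong range.

strong positive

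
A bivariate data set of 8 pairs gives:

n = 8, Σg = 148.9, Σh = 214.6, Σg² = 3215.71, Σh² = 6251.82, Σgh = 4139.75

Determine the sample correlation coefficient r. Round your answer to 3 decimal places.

0.310

r = (nΣgh − ΣgΣh) / √[(nΣg² − (Σg)²)(nΣh² − (Σh)²)]
Numerator: 8×4139.75 − 148.9×214.6 = 1164.06
Denominator: √[(25725.68 − 22171.21)(50014.56 − 46053.16)] = √[3554.47 × 3961.4] = 3752.4229
r = 1164.06 / 3752.4229 ≈ 0.310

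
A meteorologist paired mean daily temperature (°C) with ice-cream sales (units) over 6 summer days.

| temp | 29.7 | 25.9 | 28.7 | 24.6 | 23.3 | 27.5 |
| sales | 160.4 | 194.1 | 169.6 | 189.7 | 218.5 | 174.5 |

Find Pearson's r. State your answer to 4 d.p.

n = 6, Σx = 159.7, Σy = 1106.8, Σx² = 4280.89, Σy² = 206345.72, Σxy = 29215.01
nΣxy − ΣxΣy = 175290.06 − 176755.96 = -1465.9
nΣx² − (Σx)² = 25685.34 − 25504.09 = 181.25; nΣy² − (Σy)² = 1238074.32 − 1225006.24 = 13068.08
r = -1465.9 / √(181.25 × 13068.08) = -1465.9 / 1539.0223 ≈ -0.9525

-0.9525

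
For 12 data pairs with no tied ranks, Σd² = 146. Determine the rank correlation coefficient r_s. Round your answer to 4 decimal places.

ρ = 1 − 6Σd² / [n(n²−1)] = 1 − 6×146 / (12×143)
  = 1 − 876/1716 = 1 − 0.51049 ≈ 0.4895

0.4895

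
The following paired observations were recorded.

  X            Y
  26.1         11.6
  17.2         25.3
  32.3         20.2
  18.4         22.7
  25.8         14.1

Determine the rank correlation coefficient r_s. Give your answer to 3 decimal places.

-0.700

Rank X: 4, 1, 5, 2, 3
Rank Y: 1, 5, 3, 4, 2
d = rank(X) − rank(Y): 3, -4, 2, -2, 1; Σd² = 34
ρ = 1 − 6Σd² / [n(n²−1)] = 1 − 6×34 / (5×24) = 1 − 204/120 ≈ -0.700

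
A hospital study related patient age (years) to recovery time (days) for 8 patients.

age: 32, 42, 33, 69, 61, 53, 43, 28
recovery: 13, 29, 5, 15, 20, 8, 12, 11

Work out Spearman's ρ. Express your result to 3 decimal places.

Rank age: 2, 4, 3, 8, 7, 6, 5, 1
Rank recovery: 5, 8, 1, 6, 7, 2, 4, 3
d = rank(age) − rank(recovery): -3, -4, 2, 2, 0, 4, 1, -2; Σd² = 54
ρ = 1 − 6Σd² / [n(n²−1)] = 1 − 6×54 / (8×63) = 1 − 324/504 ≈ 0.357

0.357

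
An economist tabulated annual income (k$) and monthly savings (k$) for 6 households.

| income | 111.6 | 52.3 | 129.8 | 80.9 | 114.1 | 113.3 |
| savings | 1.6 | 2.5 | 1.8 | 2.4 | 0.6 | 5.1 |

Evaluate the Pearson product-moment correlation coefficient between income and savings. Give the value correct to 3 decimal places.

n = 6, Σx = 602, Σy = 14, Σx² = 64438.4, Σy² = 44.18, Σxy = 1383.4
nΣxy − ΣxΣy = 8300.4 − 8428 = -127.6
nΣx² − (Σx)² = 386630.4 − 362404 = 24226.4; nΣy² − (Σy)² = 265.08 − 196 = 69.08
r = -127.6 / √(24226.4 × 69.08) = -127.6 / 1293.6614 ≈ -0.099

-0.099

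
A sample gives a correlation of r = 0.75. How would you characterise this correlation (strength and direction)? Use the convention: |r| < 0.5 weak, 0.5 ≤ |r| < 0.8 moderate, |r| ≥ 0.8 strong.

r = 0.75 > 0 so the relationship is positive.
|r| = 0.75, which falls in the moderate range.

moderate positive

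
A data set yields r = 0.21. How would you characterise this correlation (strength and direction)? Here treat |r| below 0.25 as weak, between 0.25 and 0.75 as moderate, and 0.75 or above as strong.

weak positive

r = 0.21 > 0 so the relationship is positive.
|r| = 0.21, which falls in the weak range.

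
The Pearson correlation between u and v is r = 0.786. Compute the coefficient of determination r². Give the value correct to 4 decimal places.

r² = (0.786)² = 0.6178

0.6178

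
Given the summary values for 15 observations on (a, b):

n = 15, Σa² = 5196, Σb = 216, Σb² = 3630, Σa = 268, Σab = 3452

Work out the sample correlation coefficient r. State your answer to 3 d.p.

-0.885

r = (nΣab − ΣaΣb) / √[(nΣa² − (Σa)²)(nΣb² − (Σb)²)]
Numerator: 15×3452 − 268×216 = -6108
Denominator: √[(77940 − 71824)(54450 − 46656)] = √[6116 × 7794] = 6904.2092
r = -6108 / 6904.2092 ≈ -0.885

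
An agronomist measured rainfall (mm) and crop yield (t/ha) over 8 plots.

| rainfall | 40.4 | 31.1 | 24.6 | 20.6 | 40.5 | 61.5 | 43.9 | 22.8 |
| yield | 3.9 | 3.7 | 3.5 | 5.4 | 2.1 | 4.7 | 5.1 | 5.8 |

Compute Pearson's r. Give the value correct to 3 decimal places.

n = 8, Σx = 285.4, Σy = 34.2, Σx² = 11498.44, Σy² = 156.46, Σxy = 1200.2
nΣxy − ΣxΣy = 9601.6 − 9760.68 = -159.08
nΣx² − (Σx)² = 91987.52 − 81453.16 = 10534.36; nΣy² − (Σy)² = 1251.68 − 1169.64 = 82.04
r = -159.08 / √(10534.36 × 82.04) = -159.08 / 929.6445 ≈ -0.171

-0.171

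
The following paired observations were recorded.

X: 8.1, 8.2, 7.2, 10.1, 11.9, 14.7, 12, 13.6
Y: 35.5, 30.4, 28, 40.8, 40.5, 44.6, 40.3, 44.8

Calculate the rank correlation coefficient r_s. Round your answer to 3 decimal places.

0.857

Rank X: 2, 3, 1, 4, 5, 8, 6, 7
Rank Y: 3, 2, 1, 6, 5, 7, 4, 8
d = rank(X) − rank(Y): -1, 1, 0, -2, 0, 1, 2, -1; Σd² = 12
ρ = 1 − 6Σd² / [n(n²−1)] = 1 − 6×12 / (8×63) = 1 − 72/504 ≈ 0.857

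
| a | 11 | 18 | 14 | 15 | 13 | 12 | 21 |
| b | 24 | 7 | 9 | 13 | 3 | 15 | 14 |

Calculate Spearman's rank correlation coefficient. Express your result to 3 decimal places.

-0.393

Rank a: 1, 6, 4, 5, 3, 2, 7
Rank b: 7, 2, 3, 4, 1, 6, 5
d = rank(a) − rank(b): -6, 4, 1, 1, 2, -4, 2; Σd² = 78
ρ = 1 − 6Σd² / [n(n²−1)] = 1 − 6×78 / (7×48) = 1 − 468/336 ≈ -0.393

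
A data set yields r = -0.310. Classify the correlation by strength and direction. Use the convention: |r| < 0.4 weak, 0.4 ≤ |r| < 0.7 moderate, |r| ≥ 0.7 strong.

r = -0.310 < 0 so the relationship is negative.
|r| = 0.310, which falls in the weak range.

weak negative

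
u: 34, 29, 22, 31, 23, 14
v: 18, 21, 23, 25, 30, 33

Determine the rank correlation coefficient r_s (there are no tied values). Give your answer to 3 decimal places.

-0.714

Rank u: 6, 4, 2, 5, 3, 1
Rank v: 1, 2, 3, 4, 5, 6
d = rank(u) − rank(v): 5, 2, -1, 1, -2, -5; Σd² = 60
ρ = 1 − 6Σd² / [n(n²−1)] = 1 − 6×60 / (6×35) = 1 − 360/210 ≈ -0.714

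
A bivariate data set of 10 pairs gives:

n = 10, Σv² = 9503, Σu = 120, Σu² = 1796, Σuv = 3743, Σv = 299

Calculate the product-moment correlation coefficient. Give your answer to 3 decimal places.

r = (nΣuv − ΣuΣv) / √[(nΣu² − (Σu)²)(nΣv² − (Σv)²)]
Numerator: 10×3743 − 120×299 = 1550
Denominator: √[(17960 − 14400)(95030 − 89401)] = √[3560 × 5629] = 4476.5210
r = 1550 / 4476.5210 ≈ 0.346

0.346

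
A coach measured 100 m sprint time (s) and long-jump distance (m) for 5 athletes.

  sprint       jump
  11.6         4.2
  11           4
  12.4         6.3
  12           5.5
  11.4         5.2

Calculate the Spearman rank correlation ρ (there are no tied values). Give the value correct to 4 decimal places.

Rank sprint: 3, 1, 5, 4, 2
Rank jump: 2, 1, 5, 4, 3
d = rank(sprint) − rank(jump): 1, 0, 0, 0, -1; Σd² = 2
ρ = 1 − 6Σd² / [n(n²−1)] = 1 − 6×2 / (5×24) = 1 − 12/120 ≈ 0.9000

0.9000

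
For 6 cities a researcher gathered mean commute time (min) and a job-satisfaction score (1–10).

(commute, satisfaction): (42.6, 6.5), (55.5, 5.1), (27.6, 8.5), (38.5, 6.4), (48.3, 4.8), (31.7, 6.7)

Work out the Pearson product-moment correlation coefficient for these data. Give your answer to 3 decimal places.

n = 6, Σx = 244.2, Σy = 38, Σx² = 10476.8, Σy² = 249.4, Σxy = 1485.18
nΣxy − ΣxΣy = 8911.08 − 9279.6 = -368.52
nΣx² − (Σx)² = 62860.8 − 59633.64 = 3227.16; nΣy² − (Σy)² = 1496.4 − 1444 = 52.4
r = -368.52 / √(3227.16 × 52.4) = -368.52 / 411.2216 ≈ -0.896

-0.896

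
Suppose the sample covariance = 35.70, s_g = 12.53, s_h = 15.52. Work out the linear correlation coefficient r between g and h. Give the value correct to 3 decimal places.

r = Cov(g,h) / (s_g · s_h) = 35.70 / (12.53 × 15.52)
  = 35.70 / 194.4656 ≈ 0.184

0.184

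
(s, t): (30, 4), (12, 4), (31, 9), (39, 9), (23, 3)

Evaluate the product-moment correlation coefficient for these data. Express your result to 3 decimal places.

0.703

n = 5, Σs = 135, Σt = 29, Σs² = 4055, Σt² = 203, Σst = 867
nΣst − ΣsΣt = 4335 − 3915 = 420
nΣs² − (Σs)² = 20275 − 18225 = 2050; nΣt² − (Σt)² = 1015 − 841 = 174
r = 420 / √(2050 × 174) = 420 / 597.2437 ≈ 0.703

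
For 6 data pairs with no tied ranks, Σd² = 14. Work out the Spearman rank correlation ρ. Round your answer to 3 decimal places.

ρ = 1 − 6Σd² / [n(n²−1)] = 1 − 6×14 / (6×35)
  = 1 − 84/210 = 1 − 0.4000 ≈ 0.600

0.600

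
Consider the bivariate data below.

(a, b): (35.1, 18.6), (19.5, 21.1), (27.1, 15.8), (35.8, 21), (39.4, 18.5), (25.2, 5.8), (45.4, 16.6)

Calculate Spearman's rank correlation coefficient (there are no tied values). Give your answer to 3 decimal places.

-0.071

Rank a: 4, 1, 3, 5, 6, 2, 7
Rank b: 5, 7, 2, 6, 4, 1, 3
d = rank(a) − rank(b): -1, -6, 1, -1, 2, 1, 4; Σd² = 60
ρ = 1 − 6Σd² / [n(n²−1)] = 1 − 6×60 / (7×48) = 1 − 360/336 ≈ -0.071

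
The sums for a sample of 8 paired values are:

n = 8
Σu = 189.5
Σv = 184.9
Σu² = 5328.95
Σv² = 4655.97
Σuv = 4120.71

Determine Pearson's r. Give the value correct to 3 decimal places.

-0.457

r = (nΣuv − ΣuΣv) / √[(nΣu² − (Σu)²)(nΣv² − (Σv)²)]
Numerator: 8×4120.71 − 189.5×184.9 = -2072.87
Denominator: √[(42631.6 − 35910.25)(37247.76 − 34188.01)] = √[6721.35 × 3059.75] = 4534.9367
r = -2072.87 / 4534.9367 ≈ -0.457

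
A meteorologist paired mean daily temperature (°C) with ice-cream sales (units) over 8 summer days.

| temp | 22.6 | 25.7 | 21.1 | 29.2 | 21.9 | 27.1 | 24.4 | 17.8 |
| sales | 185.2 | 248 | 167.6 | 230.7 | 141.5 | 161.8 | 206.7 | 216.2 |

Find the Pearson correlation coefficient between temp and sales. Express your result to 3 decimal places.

n = 8, Σx = 189.8, Σy = 1557.7, Σx² = 4595.32, Σy² = 312784.11, Σxy = 37207.39
nΣxy − ΣxΣy = 297659.12 − 295651.46 = 2007.66
nΣx² − (Σx)² = 36762.56 − 36024.04 = 738.52; nΣy² − (Σy)² = 2502272.88 − 2426429.29 = 75843.59
r = 2007.66 / √(738.52 × 75843.59) = 2007.66 / 7484.1171 ≈ 0.268

0.268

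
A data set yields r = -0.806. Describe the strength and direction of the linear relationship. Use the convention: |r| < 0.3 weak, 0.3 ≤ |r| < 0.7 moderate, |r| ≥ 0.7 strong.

r = -0.806 < 0 so the relationship is negative.
|r| = 0.806, which falls in the strong range.

strong negative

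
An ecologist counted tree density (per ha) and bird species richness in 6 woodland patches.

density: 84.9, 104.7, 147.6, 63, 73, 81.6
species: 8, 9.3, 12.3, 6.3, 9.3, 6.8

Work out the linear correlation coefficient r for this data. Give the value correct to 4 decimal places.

n = 6, Σx = 554.8, Σy = 52, Σx² = 55912.42, Σy² = 474.2, Σxy = 5099.07
nΣxy − ΣxΣy = 30594.42 − 28849.6 = 1744.82
nΣx² − (Σx)² = 335474.52 − 307803.04 = 27671.48; nΣy² − (Σy)² = 2845.2 − 2704 = 141.2
r = 1744.82 / √(27671.48 × 141.2) = 1744.82 / 1976.6671 ≈ 0.8827

0.8827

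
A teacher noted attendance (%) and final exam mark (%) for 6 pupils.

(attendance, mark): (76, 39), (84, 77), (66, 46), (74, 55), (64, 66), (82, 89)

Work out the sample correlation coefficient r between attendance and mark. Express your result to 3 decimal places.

0.528

n = 6, Σx = 446, Σy = 372, Σx² = 33484, Σy² = 24868, Σxy = 28060
nΣxy − ΣxΣy = 168360 − 165912 = 2448
nΣx² − (Σx)² = 200904 − 198916 = 1988; nΣy² − (Σy)² = 149208 − 138384 = 10824
r = 2448 / √(1988 × 10824) = 2448 / 4638.7619 ≈ 0.528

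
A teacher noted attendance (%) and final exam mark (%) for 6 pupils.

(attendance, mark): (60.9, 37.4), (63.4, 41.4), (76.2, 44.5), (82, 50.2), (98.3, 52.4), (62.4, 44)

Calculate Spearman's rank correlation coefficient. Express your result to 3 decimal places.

Rank attendance: 1, 3, 4, 5, 6, 2
Rank mark: 1, 2, 4, 5, 6, 3
d = rank(attendance) − rank(mark): 0, 1, 0, 0, 0, -1; Σd² = 2
ρ = 1 − 6Σd² / [n(n²−1)] = 1 − 6×2 / (6×35) = 1 − 12/210 ≈ 0.943

0.943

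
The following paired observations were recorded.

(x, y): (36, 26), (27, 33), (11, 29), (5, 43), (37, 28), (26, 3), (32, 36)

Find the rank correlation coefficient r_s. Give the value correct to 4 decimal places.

Rank x: 6, 4, 2, 1, 7, 3, 5
Rank y: 2, 5, 4, 7, 3, 1, 6
d = rank(x) − rank(y): 4, -1, -2, -6, 4, 2, -1; Σd² = 78
ρ = 1 − 6Σd² / [n(n²−1)] = 1 − 6×78 / (7×48) = 1 − 468/336 ≈ -0.3929

-0.3929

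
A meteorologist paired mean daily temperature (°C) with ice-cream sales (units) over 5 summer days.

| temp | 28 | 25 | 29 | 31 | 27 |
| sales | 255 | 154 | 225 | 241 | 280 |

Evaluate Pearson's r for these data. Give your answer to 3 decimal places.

n = 5, Σx = 140, Σy = 1155, Σx² = 3940, Σy² = 275847, Σxy = 32546
nΣxy − ΣxΣy = 162730 − 161700 = 1030
nΣx² − (Σx)² = 19700 − 19600 = 100; nΣy² − (Σy)² = 1379235 − 1334025 = 45210
r = 1030 / √(100 × 45210) = 1030 / 2126.2643 ≈ 0.484

0.484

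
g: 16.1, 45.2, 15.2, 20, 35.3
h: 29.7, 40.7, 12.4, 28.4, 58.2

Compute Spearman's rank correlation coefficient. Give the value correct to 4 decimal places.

0.8000

Rank g: 2, 5, 1, 3, 4
Rank h: 3, 4, 1, 2, 5
d = rank(g) − rank(h): -1, 1, 0, 1, -1; Σd² = 4
ρ = 1 − 6Σd² / [n(n²−1)] = 1 − 6×4 / (5×24) = 1 − 24/120 ≈ 0.8000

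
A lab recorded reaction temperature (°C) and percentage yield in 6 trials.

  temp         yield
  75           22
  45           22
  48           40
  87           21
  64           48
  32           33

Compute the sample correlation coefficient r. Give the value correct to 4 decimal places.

n = 6, Σx = 351, Σy = 186, Σx² = 22643, Σy² = 6402, Σxy = 10515
nΣxy − ΣxΣy = 63090 − 65286 = -2196
nΣx² − (Σx)² = 135858 − 123201 = 12657; nΣy² − (Σy)² = 38412 − 34596 = 3816
r = -2196 / √(12657 × 3816) = -2196 / 6949.7563 ≈ -0.3160

-0.3160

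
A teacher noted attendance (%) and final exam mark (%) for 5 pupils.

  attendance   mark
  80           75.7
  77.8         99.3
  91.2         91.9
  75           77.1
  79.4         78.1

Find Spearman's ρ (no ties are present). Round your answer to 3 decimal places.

Rank attendance: 4, 2, 5, 1, 3
Rank mark: 1, 5, 4, 2, 3
d = rank(attendance) − rank(mark): 3, -3, 1, -1, 0; Σd² = 20
ρ = 1 − 6Σd² / [n(n²−1)] = 1 − 6×20 / (5×24) = 1 − 120/120 ≈ 0.000

0.000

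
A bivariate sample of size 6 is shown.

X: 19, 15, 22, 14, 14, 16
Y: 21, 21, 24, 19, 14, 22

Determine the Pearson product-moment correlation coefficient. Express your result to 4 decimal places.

n = 6, ΣX = 100, ΣY = 121, ΣX² = 1718, ΣY² = 2499, ΣXY = 2056
nΣXY − ΣXΣY = 12336 − 12100 = 236
nΣX² − (ΣX)² = 10308 − 10000 = 308; nΣY² − (ΣY)² = 14994 − 14641 = 353
r = 236 / √(308 × 353) = 236 / 329.7332 ≈ 0.7157

0.7157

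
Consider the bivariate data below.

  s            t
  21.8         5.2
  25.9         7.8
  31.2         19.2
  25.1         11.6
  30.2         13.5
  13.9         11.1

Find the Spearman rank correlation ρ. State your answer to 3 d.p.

0.714

Rank s: 2, 4, 6, 3, 5, 1
Rank t: 1, 2, 6, 4, 5, 3
d = rank(s) − rank(t): 1, 2, 0, -1, 0, -2; Σd² = 10
ρ = 1 − 6Σd² / [n(n²−1)] = 1 − 6×10 / (6×35) = 1 − 60/210 ≈ 0.714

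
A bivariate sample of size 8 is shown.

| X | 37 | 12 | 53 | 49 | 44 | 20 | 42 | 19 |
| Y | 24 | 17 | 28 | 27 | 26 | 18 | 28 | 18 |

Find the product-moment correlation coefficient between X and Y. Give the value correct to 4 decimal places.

0.9728

n = 8, ΣX = 276, ΣY = 186, ΣX² = 11184, ΣY² = 4486, ΣXY = 6921
nΣXY − ΣXΣY = 55368 − 51336 = 4032
nΣX² − (ΣX)² = 89472 − 76176 = 13296; nΣY² − (ΣY)² = 35888 − 34596 = 1292
r = 4032 / √(13296 × 1292) = 4032 / 4144.6872 ≈ 0.9728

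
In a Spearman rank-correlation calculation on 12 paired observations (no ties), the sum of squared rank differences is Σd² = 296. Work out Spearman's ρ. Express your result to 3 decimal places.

-0.035

ρ = 1 − 6Σd² / [n(n²−1)] = 1 − 6×296 / (12×143)
  = 1 − 1776/1716 = 1 − 1.0350 ≈ -0.035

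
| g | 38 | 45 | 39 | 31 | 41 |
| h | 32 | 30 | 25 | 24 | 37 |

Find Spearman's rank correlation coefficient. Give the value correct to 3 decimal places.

Rank g: 2, 5, 3, 1, 4
Rank h: 4, 3, 2, 1, 5
d = rank(g) − rank(h): -2, 2, 1, 0, -1; Σd² = 10
ρ = 1 − 6Σd² / [n(n²−1)] = 1 − 6×10 / (5×24) = 1 − 60/120 ≈ 0.500

0.500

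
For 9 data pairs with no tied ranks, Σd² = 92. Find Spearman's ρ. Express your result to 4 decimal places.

0.2333

ρ = 1 − 6Σd² / [n(n²−1)] = 1 − 6×92 / (9×80)
  = 1 − 552/720 = 1 − 0.76667 ≈ 0.2333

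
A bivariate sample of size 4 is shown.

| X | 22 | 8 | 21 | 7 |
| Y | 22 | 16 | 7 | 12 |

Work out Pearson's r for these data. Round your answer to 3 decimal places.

0.107

n = 4, ΣX = 58, ΣY = 57, ΣX² = 1038, ΣY² = 933, ΣXY = 843
nΣXY − ΣXΣY = 3372 − 3306 = 66
nΣX² − (ΣX)² = 4152 − 3364 = 788; nΣY² − (ΣY)² = 3732 − 3249 = 483
r = 66 / √(788 × 483) = 66 / 616.9311 ≈ 0.107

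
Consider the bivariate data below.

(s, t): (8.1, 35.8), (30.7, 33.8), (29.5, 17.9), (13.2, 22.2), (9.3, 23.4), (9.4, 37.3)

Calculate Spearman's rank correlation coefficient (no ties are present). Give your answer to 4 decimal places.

-0.4286

Rank s: 1, 6, 5, 4, 2, 3
Rank t: 5, 4, 1, 2, 3, 6
d = rank(s) − rank(t): -4, 2, 4, 2, -1, -3; Σd² = 50
ρ = 1 − 6Σd² / [n(n²−1)] = 1 − 6×50 / (6×35) = 1 − 300/210 ≈ -0.4286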